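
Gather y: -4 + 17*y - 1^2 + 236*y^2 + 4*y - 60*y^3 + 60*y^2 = -60*y^3 + 296*y^2 + 21*y - 5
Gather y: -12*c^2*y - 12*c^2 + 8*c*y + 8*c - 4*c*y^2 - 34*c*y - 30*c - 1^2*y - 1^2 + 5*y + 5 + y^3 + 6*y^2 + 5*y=-12*c^2 - 22*c + y^3 + y^2*(6 - 4*c) + y*(-12*c^2 - 26*c + 9) + 4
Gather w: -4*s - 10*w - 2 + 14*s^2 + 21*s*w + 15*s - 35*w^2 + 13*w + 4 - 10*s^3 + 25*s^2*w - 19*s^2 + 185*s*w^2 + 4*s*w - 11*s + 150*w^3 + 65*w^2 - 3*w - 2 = -10*s^3 - 5*s^2 + 150*w^3 + w^2*(185*s + 30) + w*(25*s^2 + 25*s)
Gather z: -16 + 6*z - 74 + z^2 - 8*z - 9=z^2 - 2*z - 99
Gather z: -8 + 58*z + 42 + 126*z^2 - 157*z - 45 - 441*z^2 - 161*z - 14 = -315*z^2 - 260*z - 25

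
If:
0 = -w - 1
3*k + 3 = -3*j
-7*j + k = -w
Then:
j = -1/4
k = -3/4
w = -1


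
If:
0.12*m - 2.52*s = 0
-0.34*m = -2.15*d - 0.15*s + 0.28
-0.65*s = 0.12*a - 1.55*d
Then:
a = 36.577519379845*s + 1.68217054263566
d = 3.25116279069767*s + 0.130232558139535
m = 21.0*s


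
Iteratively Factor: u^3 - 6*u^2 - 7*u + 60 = (u + 3)*(u^2 - 9*u + 20) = (u - 4)*(u + 3)*(u - 5)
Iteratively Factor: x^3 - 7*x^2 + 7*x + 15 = (x - 3)*(x^2 - 4*x - 5) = (x - 3)*(x + 1)*(x - 5)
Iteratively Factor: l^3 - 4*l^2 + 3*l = (l)*(l^2 - 4*l + 3) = l*(l - 3)*(l - 1)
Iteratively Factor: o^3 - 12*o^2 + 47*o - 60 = (o - 4)*(o^2 - 8*o + 15) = (o - 5)*(o - 4)*(o - 3)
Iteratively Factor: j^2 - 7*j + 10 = (j - 2)*(j - 5)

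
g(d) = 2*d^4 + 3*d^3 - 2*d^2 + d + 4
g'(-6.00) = -1379.00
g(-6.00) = 1870.00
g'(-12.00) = -12479.00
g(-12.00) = 35992.00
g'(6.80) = 2905.42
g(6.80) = 5137.89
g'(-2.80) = -92.86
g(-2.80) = 42.60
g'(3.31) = 376.48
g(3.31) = 334.26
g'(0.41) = 1.42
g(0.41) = 4.34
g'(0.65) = 4.40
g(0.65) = 4.99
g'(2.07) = 102.24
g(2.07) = 60.83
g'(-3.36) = -187.42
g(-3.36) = 119.17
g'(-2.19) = -31.10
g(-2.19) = 6.71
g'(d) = 8*d^3 + 9*d^2 - 4*d + 1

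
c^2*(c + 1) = c^3 + c^2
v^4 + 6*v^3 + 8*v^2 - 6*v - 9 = (v - 1)*(v + 1)*(v + 3)^2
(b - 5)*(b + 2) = b^2 - 3*b - 10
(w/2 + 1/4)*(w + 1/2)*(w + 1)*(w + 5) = w^4/2 + 7*w^3/2 + 45*w^2/8 + 13*w/4 + 5/8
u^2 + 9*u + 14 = (u + 2)*(u + 7)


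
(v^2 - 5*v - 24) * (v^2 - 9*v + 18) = v^4 - 14*v^3 + 39*v^2 + 126*v - 432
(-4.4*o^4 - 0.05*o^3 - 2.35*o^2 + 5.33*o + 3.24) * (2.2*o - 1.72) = -9.68*o^5 + 7.458*o^4 - 5.084*o^3 + 15.768*o^2 - 2.0396*o - 5.5728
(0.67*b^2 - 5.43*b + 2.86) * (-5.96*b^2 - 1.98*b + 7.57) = -3.9932*b^4 + 31.0362*b^3 - 1.2223*b^2 - 46.7679*b + 21.6502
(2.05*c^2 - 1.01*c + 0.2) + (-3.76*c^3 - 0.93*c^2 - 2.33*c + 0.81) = -3.76*c^3 + 1.12*c^2 - 3.34*c + 1.01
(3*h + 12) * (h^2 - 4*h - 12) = 3*h^3 - 84*h - 144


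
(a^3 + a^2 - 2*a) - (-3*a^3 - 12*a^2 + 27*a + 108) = 4*a^3 + 13*a^2 - 29*a - 108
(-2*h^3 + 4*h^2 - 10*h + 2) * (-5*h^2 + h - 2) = 10*h^5 - 22*h^4 + 58*h^3 - 28*h^2 + 22*h - 4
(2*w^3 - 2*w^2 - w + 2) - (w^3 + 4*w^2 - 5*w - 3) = w^3 - 6*w^2 + 4*w + 5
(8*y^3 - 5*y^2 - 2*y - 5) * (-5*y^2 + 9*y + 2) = -40*y^5 + 97*y^4 - 19*y^3 - 3*y^2 - 49*y - 10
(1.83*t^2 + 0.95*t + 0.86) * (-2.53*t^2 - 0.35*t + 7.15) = -4.6299*t^4 - 3.044*t^3 + 10.5762*t^2 + 6.4915*t + 6.149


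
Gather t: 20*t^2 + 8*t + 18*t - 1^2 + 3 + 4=20*t^2 + 26*t + 6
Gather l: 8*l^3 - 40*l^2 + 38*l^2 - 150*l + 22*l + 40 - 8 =8*l^3 - 2*l^2 - 128*l + 32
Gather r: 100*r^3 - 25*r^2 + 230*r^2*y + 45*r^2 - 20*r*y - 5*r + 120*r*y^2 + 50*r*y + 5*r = 100*r^3 + r^2*(230*y + 20) + r*(120*y^2 + 30*y)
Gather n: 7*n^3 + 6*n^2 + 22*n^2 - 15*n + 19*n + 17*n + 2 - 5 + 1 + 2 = 7*n^3 + 28*n^2 + 21*n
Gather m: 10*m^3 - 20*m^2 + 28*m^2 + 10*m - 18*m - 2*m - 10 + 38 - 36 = 10*m^3 + 8*m^2 - 10*m - 8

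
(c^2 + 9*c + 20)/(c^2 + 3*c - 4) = (c + 5)/(c - 1)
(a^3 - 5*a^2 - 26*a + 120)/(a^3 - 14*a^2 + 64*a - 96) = (a + 5)/(a - 4)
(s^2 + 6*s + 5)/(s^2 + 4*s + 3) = (s + 5)/(s + 3)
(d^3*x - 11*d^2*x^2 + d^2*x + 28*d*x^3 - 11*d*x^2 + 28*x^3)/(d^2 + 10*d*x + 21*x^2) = x*(d^3 - 11*d^2*x + d^2 + 28*d*x^2 - 11*d*x + 28*x^2)/(d^2 + 10*d*x + 21*x^2)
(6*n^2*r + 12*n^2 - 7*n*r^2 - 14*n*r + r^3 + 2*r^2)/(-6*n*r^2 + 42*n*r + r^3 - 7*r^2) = (-n*r - 2*n + r^2 + 2*r)/(r*(r - 7))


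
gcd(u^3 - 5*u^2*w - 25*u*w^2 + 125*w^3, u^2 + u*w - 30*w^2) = u - 5*w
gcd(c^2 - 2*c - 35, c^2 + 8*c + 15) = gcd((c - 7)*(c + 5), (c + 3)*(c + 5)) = c + 5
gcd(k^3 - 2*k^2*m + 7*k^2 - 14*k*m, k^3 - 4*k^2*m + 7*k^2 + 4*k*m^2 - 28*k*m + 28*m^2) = k^2 - 2*k*m + 7*k - 14*m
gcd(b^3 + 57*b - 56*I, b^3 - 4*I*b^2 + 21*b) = b - 7*I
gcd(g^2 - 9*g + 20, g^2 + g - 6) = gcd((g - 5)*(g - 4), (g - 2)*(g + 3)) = 1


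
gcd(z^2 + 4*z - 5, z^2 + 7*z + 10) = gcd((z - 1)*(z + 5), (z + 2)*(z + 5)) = z + 5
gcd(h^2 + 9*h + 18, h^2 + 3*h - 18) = h + 6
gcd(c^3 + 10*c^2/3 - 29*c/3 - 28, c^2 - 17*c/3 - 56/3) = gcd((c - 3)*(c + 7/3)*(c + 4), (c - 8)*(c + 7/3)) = c + 7/3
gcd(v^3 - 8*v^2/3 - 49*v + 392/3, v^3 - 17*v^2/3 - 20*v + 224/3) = v^2 - 29*v/3 + 56/3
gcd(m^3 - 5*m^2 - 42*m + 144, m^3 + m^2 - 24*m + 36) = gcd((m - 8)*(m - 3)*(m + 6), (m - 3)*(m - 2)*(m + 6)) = m^2 + 3*m - 18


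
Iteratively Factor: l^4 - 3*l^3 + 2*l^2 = (l)*(l^3 - 3*l^2 + 2*l) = l*(l - 1)*(l^2 - 2*l) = l*(l - 2)*(l - 1)*(l)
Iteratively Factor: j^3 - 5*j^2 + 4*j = (j)*(j^2 - 5*j + 4) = j*(j - 4)*(j - 1)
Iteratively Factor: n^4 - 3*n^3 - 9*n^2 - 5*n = (n - 5)*(n^3 + 2*n^2 + n) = (n - 5)*(n + 1)*(n^2 + n) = (n - 5)*(n + 1)^2*(n)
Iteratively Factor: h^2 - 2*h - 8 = (h + 2)*(h - 4)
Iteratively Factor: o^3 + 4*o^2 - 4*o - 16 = (o + 2)*(o^2 + 2*o - 8) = (o - 2)*(o + 2)*(o + 4)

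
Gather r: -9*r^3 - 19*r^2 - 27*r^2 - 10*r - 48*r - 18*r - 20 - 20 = -9*r^3 - 46*r^2 - 76*r - 40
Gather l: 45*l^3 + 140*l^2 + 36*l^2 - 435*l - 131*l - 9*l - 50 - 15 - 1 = 45*l^3 + 176*l^2 - 575*l - 66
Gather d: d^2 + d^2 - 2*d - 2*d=2*d^2 - 4*d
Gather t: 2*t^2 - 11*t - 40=2*t^2 - 11*t - 40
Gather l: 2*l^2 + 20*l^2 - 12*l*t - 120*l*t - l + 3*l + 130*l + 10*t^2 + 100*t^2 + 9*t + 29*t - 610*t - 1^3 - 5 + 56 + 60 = 22*l^2 + l*(132 - 132*t) + 110*t^2 - 572*t + 110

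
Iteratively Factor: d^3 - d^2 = (d)*(d^2 - d) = d*(d - 1)*(d)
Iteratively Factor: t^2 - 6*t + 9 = (t - 3)*(t - 3)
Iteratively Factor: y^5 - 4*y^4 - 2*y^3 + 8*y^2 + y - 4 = (y - 1)*(y^4 - 3*y^3 - 5*y^2 + 3*y + 4) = (y - 4)*(y - 1)*(y^3 + y^2 - y - 1) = (y - 4)*(y - 1)*(y + 1)*(y^2 - 1) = (y - 4)*(y - 1)*(y + 1)^2*(y - 1)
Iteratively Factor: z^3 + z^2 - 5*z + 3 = (z + 3)*(z^2 - 2*z + 1) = (z - 1)*(z + 3)*(z - 1)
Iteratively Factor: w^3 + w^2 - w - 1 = (w + 1)*(w^2 - 1) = (w + 1)^2*(w - 1)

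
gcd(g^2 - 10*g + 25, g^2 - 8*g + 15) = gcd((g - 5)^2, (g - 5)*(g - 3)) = g - 5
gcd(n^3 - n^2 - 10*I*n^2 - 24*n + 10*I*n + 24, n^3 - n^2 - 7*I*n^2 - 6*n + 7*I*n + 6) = n^2 + n*(-1 - 6*I) + 6*I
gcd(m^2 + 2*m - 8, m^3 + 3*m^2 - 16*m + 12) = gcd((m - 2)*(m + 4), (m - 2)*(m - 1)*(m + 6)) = m - 2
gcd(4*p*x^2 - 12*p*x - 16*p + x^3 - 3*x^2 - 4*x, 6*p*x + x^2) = 1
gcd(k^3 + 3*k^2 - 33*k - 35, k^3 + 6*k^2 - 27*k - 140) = k^2 + 2*k - 35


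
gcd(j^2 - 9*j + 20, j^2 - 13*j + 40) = j - 5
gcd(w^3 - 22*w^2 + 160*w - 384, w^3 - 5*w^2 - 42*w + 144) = w - 8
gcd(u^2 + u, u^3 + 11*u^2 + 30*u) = u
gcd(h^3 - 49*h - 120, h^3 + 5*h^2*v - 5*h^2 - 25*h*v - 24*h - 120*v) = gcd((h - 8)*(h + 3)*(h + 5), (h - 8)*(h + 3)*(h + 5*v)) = h^2 - 5*h - 24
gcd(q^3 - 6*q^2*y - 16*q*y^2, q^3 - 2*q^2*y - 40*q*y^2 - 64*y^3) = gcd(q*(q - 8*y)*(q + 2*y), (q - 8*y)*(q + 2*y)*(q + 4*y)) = -q^2 + 6*q*y + 16*y^2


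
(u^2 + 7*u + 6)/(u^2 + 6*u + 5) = (u + 6)/(u + 5)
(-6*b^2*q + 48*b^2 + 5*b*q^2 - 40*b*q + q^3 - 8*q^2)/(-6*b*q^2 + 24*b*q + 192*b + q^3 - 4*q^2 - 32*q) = (-6*b^2 + 5*b*q + q^2)/(-6*b*q - 24*b + q^2 + 4*q)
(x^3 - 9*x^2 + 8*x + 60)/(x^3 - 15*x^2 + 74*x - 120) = (x + 2)/(x - 4)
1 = 1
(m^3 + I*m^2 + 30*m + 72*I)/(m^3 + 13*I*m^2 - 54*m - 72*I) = (m - 6*I)/(m + 6*I)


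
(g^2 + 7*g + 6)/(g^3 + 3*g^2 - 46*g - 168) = (g + 1)/(g^2 - 3*g - 28)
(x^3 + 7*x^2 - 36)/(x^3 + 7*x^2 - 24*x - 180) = (x^2 + x - 6)/(x^2 + x - 30)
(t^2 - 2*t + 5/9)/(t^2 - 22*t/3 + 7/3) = (t - 5/3)/(t - 7)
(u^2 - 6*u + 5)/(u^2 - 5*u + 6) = (u^2 - 6*u + 5)/(u^2 - 5*u + 6)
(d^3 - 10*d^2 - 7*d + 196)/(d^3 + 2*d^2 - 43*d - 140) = (d - 7)/(d + 5)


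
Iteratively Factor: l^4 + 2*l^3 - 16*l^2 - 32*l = (l - 4)*(l^3 + 6*l^2 + 8*l) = l*(l - 4)*(l^2 + 6*l + 8) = l*(l - 4)*(l + 4)*(l + 2)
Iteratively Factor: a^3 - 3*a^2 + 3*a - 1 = (a - 1)*(a^2 - 2*a + 1) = (a - 1)^2*(a - 1)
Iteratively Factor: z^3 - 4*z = (z + 2)*(z^2 - 2*z) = (z - 2)*(z + 2)*(z)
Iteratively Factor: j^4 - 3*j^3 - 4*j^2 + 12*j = (j)*(j^3 - 3*j^2 - 4*j + 12) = j*(j - 2)*(j^2 - j - 6) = j*(j - 2)*(j + 2)*(j - 3)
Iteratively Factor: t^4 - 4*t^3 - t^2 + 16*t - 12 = (t - 2)*(t^3 - 2*t^2 - 5*t + 6) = (t - 2)*(t + 2)*(t^2 - 4*t + 3) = (t - 2)*(t - 1)*(t + 2)*(t - 3)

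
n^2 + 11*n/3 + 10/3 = (n + 5/3)*(n + 2)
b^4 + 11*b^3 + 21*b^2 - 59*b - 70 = (b - 2)*(b + 1)*(b + 5)*(b + 7)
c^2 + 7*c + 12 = (c + 3)*(c + 4)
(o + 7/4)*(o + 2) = o^2 + 15*o/4 + 7/2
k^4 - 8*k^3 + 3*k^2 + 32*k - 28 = (k - 7)*(k - 2)*(k - 1)*(k + 2)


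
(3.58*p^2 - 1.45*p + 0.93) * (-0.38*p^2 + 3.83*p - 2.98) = -1.3604*p^4 + 14.2624*p^3 - 16.5753*p^2 + 7.8829*p - 2.7714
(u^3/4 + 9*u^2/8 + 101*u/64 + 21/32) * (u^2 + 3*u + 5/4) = u^5/4 + 15*u^4/8 + 337*u^3/64 + 435*u^2/64 + 1009*u/256 + 105/128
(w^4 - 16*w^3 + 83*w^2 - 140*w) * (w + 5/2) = w^5 - 27*w^4/2 + 43*w^3 + 135*w^2/2 - 350*w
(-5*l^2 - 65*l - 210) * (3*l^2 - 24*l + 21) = -15*l^4 - 75*l^3 + 825*l^2 + 3675*l - 4410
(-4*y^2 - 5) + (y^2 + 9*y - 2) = -3*y^2 + 9*y - 7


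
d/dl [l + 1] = 1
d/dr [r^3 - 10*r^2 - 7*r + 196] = 3*r^2 - 20*r - 7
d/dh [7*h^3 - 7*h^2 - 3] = 7*h*(3*h - 2)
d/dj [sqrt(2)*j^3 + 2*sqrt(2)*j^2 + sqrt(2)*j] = sqrt(2)*(3*j^2 + 4*j + 1)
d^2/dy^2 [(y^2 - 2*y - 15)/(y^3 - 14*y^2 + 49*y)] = 2*(y^4 + 8*y^3 - 90*y^2 + 420*y - 735)/(y^3*(y^4 - 28*y^3 + 294*y^2 - 1372*y + 2401))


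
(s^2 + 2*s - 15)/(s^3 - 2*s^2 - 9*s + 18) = (s + 5)/(s^2 + s - 6)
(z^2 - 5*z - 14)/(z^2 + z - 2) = (z - 7)/(z - 1)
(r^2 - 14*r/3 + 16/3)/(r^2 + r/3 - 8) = (r - 2)/(r + 3)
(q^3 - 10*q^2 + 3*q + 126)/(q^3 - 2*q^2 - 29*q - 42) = (q - 6)/(q + 2)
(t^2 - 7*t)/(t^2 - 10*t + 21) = t/(t - 3)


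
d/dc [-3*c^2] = -6*c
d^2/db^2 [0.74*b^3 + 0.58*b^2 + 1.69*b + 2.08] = 4.44*b + 1.16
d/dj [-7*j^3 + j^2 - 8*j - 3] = -21*j^2 + 2*j - 8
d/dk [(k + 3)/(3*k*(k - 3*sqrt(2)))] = (-k^2 - 6*k + 9*sqrt(2))/(3*k^2*(k^2 - 6*sqrt(2)*k + 18))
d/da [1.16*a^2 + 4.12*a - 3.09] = 2.32*a + 4.12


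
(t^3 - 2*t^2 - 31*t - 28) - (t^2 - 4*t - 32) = t^3 - 3*t^2 - 27*t + 4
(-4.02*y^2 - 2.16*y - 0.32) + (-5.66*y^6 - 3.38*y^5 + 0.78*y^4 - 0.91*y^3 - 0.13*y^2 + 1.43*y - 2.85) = -5.66*y^6 - 3.38*y^5 + 0.78*y^4 - 0.91*y^3 - 4.15*y^2 - 0.73*y - 3.17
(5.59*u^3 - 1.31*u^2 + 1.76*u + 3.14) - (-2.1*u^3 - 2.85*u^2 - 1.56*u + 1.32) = 7.69*u^3 + 1.54*u^2 + 3.32*u + 1.82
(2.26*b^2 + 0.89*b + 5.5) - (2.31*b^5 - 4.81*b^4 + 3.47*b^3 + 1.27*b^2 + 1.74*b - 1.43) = -2.31*b^5 + 4.81*b^4 - 3.47*b^3 + 0.99*b^2 - 0.85*b + 6.93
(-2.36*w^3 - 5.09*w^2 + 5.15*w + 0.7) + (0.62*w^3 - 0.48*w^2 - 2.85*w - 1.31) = -1.74*w^3 - 5.57*w^2 + 2.3*w - 0.61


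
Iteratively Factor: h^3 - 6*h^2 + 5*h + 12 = (h - 4)*(h^2 - 2*h - 3) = (h - 4)*(h + 1)*(h - 3)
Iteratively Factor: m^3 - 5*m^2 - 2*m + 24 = (m - 3)*(m^2 - 2*m - 8) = (m - 3)*(m + 2)*(m - 4)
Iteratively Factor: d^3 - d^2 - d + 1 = (d - 1)*(d^2 - 1) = (d - 1)^2*(d + 1)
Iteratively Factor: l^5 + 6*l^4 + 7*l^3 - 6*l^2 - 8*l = (l + 2)*(l^4 + 4*l^3 - l^2 - 4*l) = (l + 2)*(l + 4)*(l^3 - l) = l*(l + 2)*(l + 4)*(l^2 - 1) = l*(l + 1)*(l + 2)*(l + 4)*(l - 1)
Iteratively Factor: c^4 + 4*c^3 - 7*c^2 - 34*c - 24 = (c - 3)*(c^3 + 7*c^2 + 14*c + 8) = (c - 3)*(c + 2)*(c^2 + 5*c + 4) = (c - 3)*(c + 1)*(c + 2)*(c + 4)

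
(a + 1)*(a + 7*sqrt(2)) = a^2 + a + 7*sqrt(2)*a + 7*sqrt(2)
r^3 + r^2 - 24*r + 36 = (r - 3)*(r - 2)*(r + 6)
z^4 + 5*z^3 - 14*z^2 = z^2*(z - 2)*(z + 7)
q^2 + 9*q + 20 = (q + 4)*(q + 5)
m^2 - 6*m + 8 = (m - 4)*(m - 2)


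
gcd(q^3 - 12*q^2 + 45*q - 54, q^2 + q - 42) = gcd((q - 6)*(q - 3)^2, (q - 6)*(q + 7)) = q - 6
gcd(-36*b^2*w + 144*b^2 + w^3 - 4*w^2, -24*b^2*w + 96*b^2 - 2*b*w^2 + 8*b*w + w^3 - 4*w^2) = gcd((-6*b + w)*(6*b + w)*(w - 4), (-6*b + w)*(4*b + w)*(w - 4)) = -6*b*w + 24*b + w^2 - 4*w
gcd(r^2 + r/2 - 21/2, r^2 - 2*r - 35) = 1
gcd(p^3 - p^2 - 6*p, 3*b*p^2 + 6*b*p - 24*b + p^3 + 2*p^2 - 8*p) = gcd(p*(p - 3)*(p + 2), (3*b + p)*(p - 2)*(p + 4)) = 1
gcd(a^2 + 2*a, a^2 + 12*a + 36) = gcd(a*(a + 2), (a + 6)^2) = 1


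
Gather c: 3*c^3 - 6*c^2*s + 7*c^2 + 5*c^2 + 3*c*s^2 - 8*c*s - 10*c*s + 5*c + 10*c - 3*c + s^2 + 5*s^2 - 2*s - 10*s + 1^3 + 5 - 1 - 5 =3*c^3 + c^2*(12 - 6*s) + c*(3*s^2 - 18*s + 12) + 6*s^2 - 12*s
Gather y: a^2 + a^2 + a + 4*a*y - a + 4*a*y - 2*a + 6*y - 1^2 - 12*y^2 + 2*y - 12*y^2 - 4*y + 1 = 2*a^2 - 2*a - 24*y^2 + y*(8*a + 4)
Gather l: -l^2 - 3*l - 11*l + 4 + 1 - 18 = -l^2 - 14*l - 13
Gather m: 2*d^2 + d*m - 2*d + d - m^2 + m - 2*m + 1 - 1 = 2*d^2 - d - m^2 + m*(d - 1)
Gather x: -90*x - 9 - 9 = -90*x - 18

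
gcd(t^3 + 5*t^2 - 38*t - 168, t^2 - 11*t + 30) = t - 6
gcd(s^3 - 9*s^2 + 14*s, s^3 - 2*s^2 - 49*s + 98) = s^2 - 9*s + 14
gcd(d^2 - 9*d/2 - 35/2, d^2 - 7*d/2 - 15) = d + 5/2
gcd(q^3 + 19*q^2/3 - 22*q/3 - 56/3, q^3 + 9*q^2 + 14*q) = q + 7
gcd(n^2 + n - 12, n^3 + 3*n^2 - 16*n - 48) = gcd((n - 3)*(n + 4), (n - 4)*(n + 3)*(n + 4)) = n + 4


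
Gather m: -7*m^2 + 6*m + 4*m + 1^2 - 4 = -7*m^2 + 10*m - 3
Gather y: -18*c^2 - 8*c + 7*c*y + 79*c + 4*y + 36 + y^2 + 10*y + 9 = -18*c^2 + 71*c + y^2 + y*(7*c + 14) + 45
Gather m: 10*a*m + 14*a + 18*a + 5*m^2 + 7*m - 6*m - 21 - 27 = 32*a + 5*m^2 + m*(10*a + 1) - 48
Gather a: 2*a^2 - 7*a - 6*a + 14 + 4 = 2*a^2 - 13*a + 18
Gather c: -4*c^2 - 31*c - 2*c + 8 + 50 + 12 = -4*c^2 - 33*c + 70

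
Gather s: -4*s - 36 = -4*s - 36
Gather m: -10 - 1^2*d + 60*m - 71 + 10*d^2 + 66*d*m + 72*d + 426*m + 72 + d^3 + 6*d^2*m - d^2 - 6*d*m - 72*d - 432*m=d^3 + 9*d^2 - d + m*(6*d^2 + 60*d + 54) - 9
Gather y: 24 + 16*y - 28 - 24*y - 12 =-8*y - 16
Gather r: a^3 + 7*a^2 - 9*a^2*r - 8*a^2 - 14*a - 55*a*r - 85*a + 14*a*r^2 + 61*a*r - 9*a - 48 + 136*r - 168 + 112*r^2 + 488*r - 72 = a^3 - a^2 - 108*a + r^2*(14*a + 112) + r*(-9*a^2 + 6*a + 624) - 288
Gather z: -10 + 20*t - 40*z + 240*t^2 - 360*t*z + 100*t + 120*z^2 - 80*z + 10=240*t^2 + 120*t + 120*z^2 + z*(-360*t - 120)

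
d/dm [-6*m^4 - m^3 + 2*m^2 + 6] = m*(-24*m^2 - 3*m + 4)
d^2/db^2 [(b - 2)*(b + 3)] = 2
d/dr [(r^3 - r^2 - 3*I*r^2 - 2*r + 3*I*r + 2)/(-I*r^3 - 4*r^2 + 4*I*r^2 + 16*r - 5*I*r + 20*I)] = (r^4*(1 - 3*I) + r^3*(-26 + 14*I) + r^2*(27 - 43*I) + r*(-136 + 56*I) + 92 + 30*I)/(r^6 + r^5*(-8 - 8*I) + r^4*(10 + 64*I) + r^3*(48 - 168*I) + r^2*(-71 + 320*I) + r*(-200 - 640*I) + 400)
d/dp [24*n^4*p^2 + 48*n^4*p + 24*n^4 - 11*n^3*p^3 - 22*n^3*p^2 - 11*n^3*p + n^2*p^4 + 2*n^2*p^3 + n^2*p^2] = n^2*(48*n^2*p + 48*n^2 - 33*n*p^2 - 44*n*p - 11*n + 4*p^3 + 6*p^2 + 2*p)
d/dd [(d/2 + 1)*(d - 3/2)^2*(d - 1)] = 2*d^3 - 3*d^2 - 11*d/4 + 33/8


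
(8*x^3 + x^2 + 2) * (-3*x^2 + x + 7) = -24*x^5 + 5*x^4 + 57*x^3 + x^2 + 2*x + 14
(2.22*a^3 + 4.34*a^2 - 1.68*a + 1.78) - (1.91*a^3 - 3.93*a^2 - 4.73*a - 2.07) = 0.31*a^3 + 8.27*a^2 + 3.05*a + 3.85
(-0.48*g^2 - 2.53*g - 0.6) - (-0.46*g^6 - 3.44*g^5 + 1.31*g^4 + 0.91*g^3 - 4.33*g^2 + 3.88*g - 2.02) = 0.46*g^6 + 3.44*g^5 - 1.31*g^4 - 0.91*g^3 + 3.85*g^2 - 6.41*g + 1.42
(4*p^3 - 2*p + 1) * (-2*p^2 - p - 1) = -8*p^5 - 4*p^4 + p - 1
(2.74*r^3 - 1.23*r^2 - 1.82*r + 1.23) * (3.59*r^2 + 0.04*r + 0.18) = 9.8366*r^5 - 4.3061*r^4 - 6.0898*r^3 + 4.1215*r^2 - 0.2784*r + 0.2214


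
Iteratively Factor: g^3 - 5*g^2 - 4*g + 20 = (g - 5)*(g^2 - 4) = (g - 5)*(g - 2)*(g + 2)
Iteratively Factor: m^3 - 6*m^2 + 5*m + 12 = (m + 1)*(m^2 - 7*m + 12) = (m - 4)*(m + 1)*(m - 3)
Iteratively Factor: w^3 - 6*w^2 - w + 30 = (w - 5)*(w^2 - w - 6) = (w - 5)*(w + 2)*(w - 3)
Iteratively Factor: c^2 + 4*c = (c)*(c + 4)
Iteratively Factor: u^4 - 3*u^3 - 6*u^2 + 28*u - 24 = (u - 2)*(u^3 - u^2 - 8*u + 12) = (u - 2)^2*(u^2 + u - 6) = (u - 2)^2*(u + 3)*(u - 2)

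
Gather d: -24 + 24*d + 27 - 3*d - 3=21*d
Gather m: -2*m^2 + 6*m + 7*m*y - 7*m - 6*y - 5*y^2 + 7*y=-2*m^2 + m*(7*y - 1) - 5*y^2 + y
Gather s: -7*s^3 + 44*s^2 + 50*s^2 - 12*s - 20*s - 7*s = -7*s^3 + 94*s^2 - 39*s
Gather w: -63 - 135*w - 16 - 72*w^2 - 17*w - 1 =-72*w^2 - 152*w - 80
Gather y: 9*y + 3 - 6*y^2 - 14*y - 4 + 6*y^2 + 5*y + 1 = 0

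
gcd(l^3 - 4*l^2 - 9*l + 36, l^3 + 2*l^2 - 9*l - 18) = l^2 - 9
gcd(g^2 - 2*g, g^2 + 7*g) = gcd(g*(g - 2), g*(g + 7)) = g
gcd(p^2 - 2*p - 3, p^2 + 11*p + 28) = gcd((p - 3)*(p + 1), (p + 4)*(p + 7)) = 1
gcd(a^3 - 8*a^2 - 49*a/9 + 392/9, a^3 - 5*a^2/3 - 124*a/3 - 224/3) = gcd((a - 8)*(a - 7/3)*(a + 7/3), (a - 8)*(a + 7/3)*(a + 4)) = a^2 - 17*a/3 - 56/3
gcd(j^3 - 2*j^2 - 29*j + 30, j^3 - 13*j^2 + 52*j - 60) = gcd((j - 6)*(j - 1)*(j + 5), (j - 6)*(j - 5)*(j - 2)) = j - 6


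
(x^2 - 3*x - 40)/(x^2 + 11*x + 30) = (x - 8)/(x + 6)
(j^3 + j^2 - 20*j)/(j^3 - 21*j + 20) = j/(j - 1)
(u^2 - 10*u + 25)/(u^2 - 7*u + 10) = (u - 5)/(u - 2)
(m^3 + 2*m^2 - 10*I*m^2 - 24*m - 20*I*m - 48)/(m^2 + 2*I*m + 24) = (m^2 + m*(2 - 6*I) - 12*I)/(m + 6*I)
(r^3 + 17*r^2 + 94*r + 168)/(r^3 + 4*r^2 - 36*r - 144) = (r + 7)/(r - 6)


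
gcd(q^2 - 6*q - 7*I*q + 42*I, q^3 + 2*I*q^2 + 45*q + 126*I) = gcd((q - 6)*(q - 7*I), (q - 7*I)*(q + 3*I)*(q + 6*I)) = q - 7*I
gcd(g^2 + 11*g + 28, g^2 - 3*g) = 1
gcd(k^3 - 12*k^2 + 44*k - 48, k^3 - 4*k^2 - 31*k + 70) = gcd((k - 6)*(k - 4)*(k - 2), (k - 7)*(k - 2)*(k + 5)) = k - 2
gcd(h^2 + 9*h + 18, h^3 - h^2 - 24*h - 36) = h + 3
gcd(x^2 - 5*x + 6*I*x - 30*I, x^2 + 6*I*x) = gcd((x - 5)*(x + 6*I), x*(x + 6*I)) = x + 6*I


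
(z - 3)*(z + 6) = z^2 + 3*z - 18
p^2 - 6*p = p*(p - 6)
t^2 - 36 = (t - 6)*(t + 6)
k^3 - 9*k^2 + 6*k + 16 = (k - 8)*(k - 2)*(k + 1)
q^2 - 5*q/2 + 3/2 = (q - 3/2)*(q - 1)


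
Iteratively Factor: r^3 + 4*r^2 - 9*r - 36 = (r + 3)*(r^2 + r - 12) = (r - 3)*(r + 3)*(r + 4)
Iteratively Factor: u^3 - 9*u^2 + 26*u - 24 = (u - 4)*(u^2 - 5*u + 6) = (u - 4)*(u - 3)*(u - 2)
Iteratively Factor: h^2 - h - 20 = (h - 5)*(h + 4)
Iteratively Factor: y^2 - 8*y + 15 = (y - 3)*(y - 5)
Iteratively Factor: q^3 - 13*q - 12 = (q - 4)*(q^2 + 4*q + 3) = (q - 4)*(q + 3)*(q + 1)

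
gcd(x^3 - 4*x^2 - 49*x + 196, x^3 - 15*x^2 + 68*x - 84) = x - 7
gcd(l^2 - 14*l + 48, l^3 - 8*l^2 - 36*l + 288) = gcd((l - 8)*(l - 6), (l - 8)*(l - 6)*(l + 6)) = l^2 - 14*l + 48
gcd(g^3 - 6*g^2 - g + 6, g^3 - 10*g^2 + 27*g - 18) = g^2 - 7*g + 6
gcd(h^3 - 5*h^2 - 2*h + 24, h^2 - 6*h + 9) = h - 3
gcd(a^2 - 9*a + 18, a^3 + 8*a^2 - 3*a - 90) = a - 3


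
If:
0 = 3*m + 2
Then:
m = -2/3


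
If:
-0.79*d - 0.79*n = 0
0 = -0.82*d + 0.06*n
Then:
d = 0.00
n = 0.00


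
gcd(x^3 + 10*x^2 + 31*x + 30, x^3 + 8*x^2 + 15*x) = x^2 + 8*x + 15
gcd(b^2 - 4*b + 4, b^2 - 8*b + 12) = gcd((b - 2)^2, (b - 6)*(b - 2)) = b - 2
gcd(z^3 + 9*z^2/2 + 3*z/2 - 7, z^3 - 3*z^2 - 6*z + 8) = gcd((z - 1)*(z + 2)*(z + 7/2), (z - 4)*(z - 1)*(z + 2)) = z^2 + z - 2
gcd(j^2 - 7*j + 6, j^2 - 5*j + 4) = j - 1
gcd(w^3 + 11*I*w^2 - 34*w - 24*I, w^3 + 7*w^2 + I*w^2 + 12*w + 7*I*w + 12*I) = w + I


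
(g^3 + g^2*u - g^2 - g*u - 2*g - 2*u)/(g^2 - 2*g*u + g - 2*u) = (-g^2 - g*u + 2*g + 2*u)/(-g + 2*u)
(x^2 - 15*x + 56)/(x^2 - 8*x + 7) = (x - 8)/(x - 1)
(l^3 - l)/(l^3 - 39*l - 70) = (l^3 - l)/(l^3 - 39*l - 70)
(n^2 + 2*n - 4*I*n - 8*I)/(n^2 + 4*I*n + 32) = (n + 2)/(n + 8*I)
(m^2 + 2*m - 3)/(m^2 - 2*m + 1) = (m + 3)/(m - 1)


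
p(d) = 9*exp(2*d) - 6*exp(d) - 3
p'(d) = 18*exp(2*d) - 6*exp(d)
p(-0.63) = -3.64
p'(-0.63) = 1.91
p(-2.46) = -3.45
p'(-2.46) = -0.38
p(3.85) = 19590.17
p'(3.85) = 39468.31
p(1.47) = 141.15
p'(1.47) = 314.39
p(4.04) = 28719.14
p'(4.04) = 57785.24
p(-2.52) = -3.42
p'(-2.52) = -0.37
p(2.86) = 2636.38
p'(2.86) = 5383.52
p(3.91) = 22106.75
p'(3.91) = 44518.90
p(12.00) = 238401122636.84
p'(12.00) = 476803221808.43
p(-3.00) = -3.28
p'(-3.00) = -0.25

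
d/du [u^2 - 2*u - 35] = 2*u - 2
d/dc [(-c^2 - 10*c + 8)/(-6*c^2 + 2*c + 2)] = (-31*c^2 + 46*c - 18)/(2*(9*c^4 - 6*c^3 - 5*c^2 + 2*c + 1))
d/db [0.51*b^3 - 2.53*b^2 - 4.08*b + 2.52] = 1.53*b^2 - 5.06*b - 4.08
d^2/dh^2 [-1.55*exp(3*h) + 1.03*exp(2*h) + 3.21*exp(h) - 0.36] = (-13.95*exp(2*h) + 4.12*exp(h) + 3.21)*exp(h)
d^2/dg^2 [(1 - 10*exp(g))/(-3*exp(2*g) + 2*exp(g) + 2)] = (90*exp(4*g) + 24*exp(3*g) + 378*exp(2*g) - 68*exp(g) + 44)*exp(g)/(27*exp(6*g) - 54*exp(5*g) - 18*exp(4*g) + 64*exp(3*g) + 12*exp(2*g) - 24*exp(g) - 8)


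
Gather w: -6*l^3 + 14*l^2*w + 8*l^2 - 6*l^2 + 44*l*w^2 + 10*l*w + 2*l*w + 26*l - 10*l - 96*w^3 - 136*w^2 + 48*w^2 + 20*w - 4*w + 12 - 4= -6*l^3 + 2*l^2 + 16*l - 96*w^3 + w^2*(44*l - 88) + w*(14*l^2 + 12*l + 16) + 8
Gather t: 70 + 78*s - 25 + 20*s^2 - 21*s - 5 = 20*s^2 + 57*s + 40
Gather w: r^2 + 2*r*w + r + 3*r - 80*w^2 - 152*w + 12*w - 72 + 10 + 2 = r^2 + 4*r - 80*w^2 + w*(2*r - 140) - 60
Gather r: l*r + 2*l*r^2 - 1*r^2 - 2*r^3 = l*r - 2*r^3 + r^2*(2*l - 1)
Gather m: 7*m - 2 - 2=7*m - 4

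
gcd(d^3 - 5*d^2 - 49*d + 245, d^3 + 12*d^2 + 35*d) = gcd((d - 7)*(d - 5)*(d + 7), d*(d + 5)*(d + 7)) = d + 7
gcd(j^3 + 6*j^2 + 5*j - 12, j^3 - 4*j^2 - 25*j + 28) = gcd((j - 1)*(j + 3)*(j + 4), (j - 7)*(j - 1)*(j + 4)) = j^2 + 3*j - 4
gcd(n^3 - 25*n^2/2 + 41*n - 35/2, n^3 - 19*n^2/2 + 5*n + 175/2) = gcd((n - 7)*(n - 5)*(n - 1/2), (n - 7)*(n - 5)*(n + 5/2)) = n^2 - 12*n + 35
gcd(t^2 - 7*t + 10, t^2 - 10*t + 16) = t - 2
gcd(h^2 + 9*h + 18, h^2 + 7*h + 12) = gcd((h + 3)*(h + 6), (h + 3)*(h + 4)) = h + 3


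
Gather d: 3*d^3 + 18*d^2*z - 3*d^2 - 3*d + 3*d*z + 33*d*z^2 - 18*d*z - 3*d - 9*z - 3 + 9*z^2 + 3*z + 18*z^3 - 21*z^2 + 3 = 3*d^3 + d^2*(18*z - 3) + d*(33*z^2 - 15*z - 6) + 18*z^3 - 12*z^2 - 6*z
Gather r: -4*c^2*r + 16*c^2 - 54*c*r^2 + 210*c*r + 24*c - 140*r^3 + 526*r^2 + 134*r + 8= 16*c^2 + 24*c - 140*r^3 + r^2*(526 - 54*c) + r*(-4*c^2 + 210*c + 134) + 8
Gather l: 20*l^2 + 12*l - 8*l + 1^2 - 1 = 20*l^2 + 4*l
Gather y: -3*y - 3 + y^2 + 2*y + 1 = y^2 - y - 2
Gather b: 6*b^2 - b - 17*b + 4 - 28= 6*b^2 - 18*b - 24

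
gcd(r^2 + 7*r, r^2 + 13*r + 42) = r + 7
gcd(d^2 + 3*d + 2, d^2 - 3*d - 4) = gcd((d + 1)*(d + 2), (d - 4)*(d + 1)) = d + 1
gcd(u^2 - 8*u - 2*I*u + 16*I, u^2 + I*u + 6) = u - 2*I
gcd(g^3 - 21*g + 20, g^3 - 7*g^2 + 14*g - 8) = g^2 - 5*g + 4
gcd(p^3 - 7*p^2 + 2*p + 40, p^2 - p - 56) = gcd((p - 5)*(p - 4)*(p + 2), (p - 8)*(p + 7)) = 1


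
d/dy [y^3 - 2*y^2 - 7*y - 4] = 3*y^2 - 4*y - 7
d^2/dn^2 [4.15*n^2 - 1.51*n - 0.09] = 8.30000000000000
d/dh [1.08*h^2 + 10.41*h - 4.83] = 2.16*h + 10.41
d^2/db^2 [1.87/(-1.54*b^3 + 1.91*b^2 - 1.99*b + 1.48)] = ((17.2788*b - 7.1434)*(1.54*b^3 - 1.91*b^2 + 1.99*b - 1.48) - 1.87*(4.62*b^2 - 3.82*b + 1.99)*(9.24*b^2 - 7.64*b + 3.98))/(1.54*b^3 - 1.91*b^2 + 1.99*b - 1.48)^3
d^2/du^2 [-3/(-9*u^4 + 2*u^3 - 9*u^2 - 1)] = 18*(12*u^2*(6*u^2 - u + 3)^2 + (-18*u^2 + 2*u - 3)*(9*u^4 - 2*u^3 + 9*u^2 + 1))/(9*u^4 - 2*u^3 + 9*u^2 + 1)^3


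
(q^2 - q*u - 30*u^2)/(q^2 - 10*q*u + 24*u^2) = (q + 5*u)/(q - 4*u)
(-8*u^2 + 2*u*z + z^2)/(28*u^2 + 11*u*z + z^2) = (-2*u + z)/(7*u + z)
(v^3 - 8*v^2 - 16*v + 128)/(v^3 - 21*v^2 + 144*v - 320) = (v^2 - 16)/(v^2 - 13*v + 40)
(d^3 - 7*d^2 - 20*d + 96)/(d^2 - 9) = (d^2 - 4*d - 32)/(d + 3)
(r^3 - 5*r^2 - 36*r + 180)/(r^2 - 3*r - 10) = (r^2 - 36)/(r + 2)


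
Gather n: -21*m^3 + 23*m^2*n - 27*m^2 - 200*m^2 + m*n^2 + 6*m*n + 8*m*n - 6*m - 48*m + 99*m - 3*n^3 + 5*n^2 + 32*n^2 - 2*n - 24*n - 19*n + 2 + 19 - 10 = -21*m^3 - 227*m^2 + 45*m - 3*n^3 + n^2*(m + 37) + n*(23*m^2 + 14*m - 45) + 11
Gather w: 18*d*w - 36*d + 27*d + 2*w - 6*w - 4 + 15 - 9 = -9*d + w*(18*d - 4) + 2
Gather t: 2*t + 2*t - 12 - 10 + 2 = 4*t - 20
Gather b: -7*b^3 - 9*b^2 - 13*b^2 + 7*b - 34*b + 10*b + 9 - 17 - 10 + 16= -7*b^3 - 22*b^2 - 17*b - 2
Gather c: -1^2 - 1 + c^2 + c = c^2 + c - 2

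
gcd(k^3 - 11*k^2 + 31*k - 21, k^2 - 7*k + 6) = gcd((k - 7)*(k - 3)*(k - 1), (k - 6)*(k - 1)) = k - 1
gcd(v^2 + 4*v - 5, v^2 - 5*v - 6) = 1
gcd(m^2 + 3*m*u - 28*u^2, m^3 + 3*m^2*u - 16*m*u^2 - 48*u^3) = -m + 4*u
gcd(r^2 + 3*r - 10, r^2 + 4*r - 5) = r + 5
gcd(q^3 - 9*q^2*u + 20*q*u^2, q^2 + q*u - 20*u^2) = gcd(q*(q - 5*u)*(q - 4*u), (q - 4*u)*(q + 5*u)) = q - 4*u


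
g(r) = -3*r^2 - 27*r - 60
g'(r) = -6*r - 27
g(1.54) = -108.69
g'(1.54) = -36.24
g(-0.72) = -42.12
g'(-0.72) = -22.68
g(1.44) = -105.10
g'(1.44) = -35.64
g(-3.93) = -0.22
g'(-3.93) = -3.42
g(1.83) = -119.46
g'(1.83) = -37.98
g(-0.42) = -49.19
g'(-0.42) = -24.48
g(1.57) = -109.78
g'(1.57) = -36.42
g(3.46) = -189.33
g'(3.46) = -47.76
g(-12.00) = -168.00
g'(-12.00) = 45.00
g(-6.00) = -6.00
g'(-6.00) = 9.00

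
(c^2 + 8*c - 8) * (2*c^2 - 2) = 2*c^4 + 16*c^3 - 18*c^2 - 16*c + 16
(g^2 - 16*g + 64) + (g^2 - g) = 2*g^2 - 17*g + 64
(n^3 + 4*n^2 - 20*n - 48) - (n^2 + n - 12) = n^3 + 3*n^2 - 21*n - 36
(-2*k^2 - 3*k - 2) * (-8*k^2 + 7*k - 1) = 16*k^4 + 10*k^3 - 3*k^2 - 11*k + 2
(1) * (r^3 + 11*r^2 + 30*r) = r^3 + 11*r^2 + 30*r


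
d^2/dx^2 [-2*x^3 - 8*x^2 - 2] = -12*x - 16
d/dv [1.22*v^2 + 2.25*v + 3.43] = 2.44*v + 2.25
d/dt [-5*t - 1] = -5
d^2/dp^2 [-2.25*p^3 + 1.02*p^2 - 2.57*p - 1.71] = 2.04 - 13.5*p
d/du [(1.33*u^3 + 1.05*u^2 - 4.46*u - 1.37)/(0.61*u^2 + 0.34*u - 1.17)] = (0.8113*u^4 + 0.9044*u^3 - 1.5907*u^2 - 0.7856*u + 5.684)/(0.3721*u^4 + 0.4148*u^3 - 1.3118*u^2 - 0.7956*u + 1.3689)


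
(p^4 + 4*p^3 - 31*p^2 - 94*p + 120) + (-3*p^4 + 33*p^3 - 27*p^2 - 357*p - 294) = -2*p^4 + 37*p^3 - 58*p^2 - 451*p - 174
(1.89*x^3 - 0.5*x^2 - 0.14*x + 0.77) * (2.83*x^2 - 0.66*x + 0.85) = 5.3487*x^5 - 2.6624*x^4 + 1.5403*x^3 + 1.8465*x^2 - 0.6272*x + 0.6545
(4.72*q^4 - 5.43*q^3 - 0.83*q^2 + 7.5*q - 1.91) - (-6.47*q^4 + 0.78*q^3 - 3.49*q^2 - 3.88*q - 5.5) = 11.19*q^4 - 6.21*q^3 + 2.66*q^2 + 11.38*q + 3.59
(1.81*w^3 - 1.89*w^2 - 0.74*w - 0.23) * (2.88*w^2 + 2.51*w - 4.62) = 5.2128*w^5 - 0.900099999999999*w^4 - 15.2373*w^3 + 6.212*w^2 + 2.8415*w + 1.0626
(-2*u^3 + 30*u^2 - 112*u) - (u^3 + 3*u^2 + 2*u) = -3*u^3 + 27*u^2 - 114*u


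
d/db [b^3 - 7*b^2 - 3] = b*(3*b - 14)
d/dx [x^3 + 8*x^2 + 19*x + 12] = 3*x^2 + 16*x + 19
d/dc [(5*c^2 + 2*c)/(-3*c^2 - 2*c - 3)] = 2*(-2*c^2 - 15*c - 3)/(9*c^4 + 12*c^3 + 22*c^2 + 12*c + 9)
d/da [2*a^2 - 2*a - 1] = 4*a - 2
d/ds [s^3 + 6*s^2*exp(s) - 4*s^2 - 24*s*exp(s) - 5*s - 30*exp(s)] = 6*s^2*exp(s) + 3*s^2 - 12*s*exp(s) - 8*s - 54*exp(s) - 5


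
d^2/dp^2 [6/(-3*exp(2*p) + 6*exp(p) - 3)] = (-8*exp(p) - 4)*exp(p)/(exp(4*p) - 4*exp(3*p) + 6*exp(2*p) - 4*exp(p) + 1)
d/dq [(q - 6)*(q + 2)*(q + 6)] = 3*q^2 + 4*q - 36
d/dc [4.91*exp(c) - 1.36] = 4.91*exp(c)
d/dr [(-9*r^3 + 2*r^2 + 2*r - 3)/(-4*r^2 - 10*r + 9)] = 3*(12*r^4 + 60*r^3 - 85*r^2 + 4*r - 4)/(16*r^4 + 80*r^3 + 28*r^2 - 180*r + 81)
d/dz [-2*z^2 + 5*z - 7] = 5 - 4*z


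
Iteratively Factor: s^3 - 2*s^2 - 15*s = (s - 5)*(s^2 + 3*s) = (s - 5)*(s + 3)*(s)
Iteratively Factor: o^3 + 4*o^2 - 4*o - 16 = (o + 4)*(o^2 - 4) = (o + 2)*(o + 4)*(o - 2)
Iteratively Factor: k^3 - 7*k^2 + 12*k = (k)*(k^2 - 7*k + 12) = k*(k - 3)*(k - 4)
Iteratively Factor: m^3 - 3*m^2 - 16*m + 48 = (m - 3)*(m^2 - 16) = (m - 4)*(m - 3)*(m + 4)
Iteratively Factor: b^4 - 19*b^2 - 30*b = (b + 3)*(b^3 - 3*b^2 - 10*b) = b*(b + 3)*(b^2 - 3*b - 10) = b*(b - 5)*(b + 3)*(b + 2)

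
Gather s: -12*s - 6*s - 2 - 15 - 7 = -18*s - 24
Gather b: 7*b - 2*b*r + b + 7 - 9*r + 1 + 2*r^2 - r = b*(8 - 2*r) + 2*r^2 - 10*r + 8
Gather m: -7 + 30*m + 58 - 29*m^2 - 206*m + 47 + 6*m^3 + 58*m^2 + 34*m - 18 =6*m^3 + 29*m^2 - 142*m + 80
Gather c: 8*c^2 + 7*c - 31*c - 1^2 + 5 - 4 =8*c^2 - 24*c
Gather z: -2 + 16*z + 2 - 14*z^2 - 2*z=-14*z^2 + 14*z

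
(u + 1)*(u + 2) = u^2 + 3*u + 2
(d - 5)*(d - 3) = d^2 - 8*d + 15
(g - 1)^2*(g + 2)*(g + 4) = g^4 + 4*g^3 - 3*g^2 - 10*g + 8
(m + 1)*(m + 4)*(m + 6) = m^3 + 11*m^2 + 34*m + 24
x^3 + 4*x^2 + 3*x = x*(x + 1)*(x + 3)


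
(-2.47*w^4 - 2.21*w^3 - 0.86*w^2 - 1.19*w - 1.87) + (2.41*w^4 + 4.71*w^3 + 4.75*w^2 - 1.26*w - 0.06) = -0.0600000000000001*w^4 + 2.5*w^3 + 3.89*w^2 - 2.45*w - 1.93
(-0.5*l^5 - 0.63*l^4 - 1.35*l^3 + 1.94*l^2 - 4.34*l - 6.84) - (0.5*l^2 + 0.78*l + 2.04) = -0.5*l^5 - 0.63*l^4 - 1.35*l^3 + 1.44*l^2 - 5.12*l - 8.88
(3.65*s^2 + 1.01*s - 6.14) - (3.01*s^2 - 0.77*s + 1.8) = 0.64*s^2 + 1.78*s - 7.94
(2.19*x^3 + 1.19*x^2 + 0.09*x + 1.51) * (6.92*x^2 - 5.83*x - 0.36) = 15.1548*x^5 - 4.5329*x^4 - 7.1033*x^3 + 9.4961*x^2 - 8.8357*x - 0.5436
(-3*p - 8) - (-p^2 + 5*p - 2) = p^2 - 8*p - 6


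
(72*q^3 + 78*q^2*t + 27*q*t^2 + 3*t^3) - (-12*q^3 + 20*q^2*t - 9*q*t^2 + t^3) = 84*q^3 + 58*q^2*t + 36*q*t^2 + 2*t^3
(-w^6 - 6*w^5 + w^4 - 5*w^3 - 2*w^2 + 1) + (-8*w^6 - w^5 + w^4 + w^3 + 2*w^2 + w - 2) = -9*w^6 - 7*w^5 + 2*w^4 - 4*w^3 + w - 1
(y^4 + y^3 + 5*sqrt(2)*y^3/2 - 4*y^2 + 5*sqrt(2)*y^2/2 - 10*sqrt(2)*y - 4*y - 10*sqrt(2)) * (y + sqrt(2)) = y^5 + y^4 + 7*sqrt(2)*y^4/2 + y^3 + 7*sqrt(2)*y^3/2 - 14*sqrt(2)*y^2 + y^2 - 20*y - 14*sqrt(2)*y - 20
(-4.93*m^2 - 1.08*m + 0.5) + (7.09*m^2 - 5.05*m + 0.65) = 2.16*m^2 - 6.13*m + 1.15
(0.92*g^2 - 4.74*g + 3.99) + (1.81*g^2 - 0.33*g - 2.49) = 2.73*g^2 - 5.07*g + 1.5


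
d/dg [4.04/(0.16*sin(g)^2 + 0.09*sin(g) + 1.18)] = -(1.2928*sin(g) + 0.3636)*cos(g)/(0.16*sin(g)^2 + 0.09*sin(g) + 1.18)^2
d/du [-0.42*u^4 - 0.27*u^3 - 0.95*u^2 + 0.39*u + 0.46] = -1.68*u^3 - 0.81*u^2 - 1.9*u + 0.39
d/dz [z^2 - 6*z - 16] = 2*z - 6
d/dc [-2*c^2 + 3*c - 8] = 3 - 4*c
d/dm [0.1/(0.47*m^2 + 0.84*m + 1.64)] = (-0.094*m - 0.084)/(0.47*m^2 + 0.84*m + 1.64)^2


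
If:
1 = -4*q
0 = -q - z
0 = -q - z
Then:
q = -1/4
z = 1/4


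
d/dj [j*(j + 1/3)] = 2*j + 1/3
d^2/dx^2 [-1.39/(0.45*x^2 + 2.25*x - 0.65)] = (0.56295*x^2 + 2.81475*x - 1.39*(0.9*x + 2.25)*(1.8*x + 4.5) - 0.81315)/(0.45*x^2 + 2.25*x - 0.65)^3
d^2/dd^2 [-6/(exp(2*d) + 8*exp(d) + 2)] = 24*((exp(d) + 2)*(exp(2*d) + 8*exp(d) + 2) - 2*(exp(d) + 4)^2*exp(d))*exp(d)/(exp(2*d) + 8*exp(d) + 2)^3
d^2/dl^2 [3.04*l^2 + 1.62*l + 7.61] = 6.08000000000000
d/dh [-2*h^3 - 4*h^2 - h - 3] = -6*h^2 - 8*h - 1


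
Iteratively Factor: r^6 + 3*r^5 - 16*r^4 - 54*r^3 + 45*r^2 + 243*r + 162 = (r + 3)*(r^5 - 16*r^3 - 6*r^2 + 63*r + 54) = (r - 3)*(r + 3)*(r^4 + 3*r^3 - 7*r^2 - 27*r - 18) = (r - 3)^2*(r + 3)*(r^3 + 6*r^2 + 11*r + 6) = (r - 3)^2*(r + 3)^2*(r^2 + 3*r + 2) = (r - 3)^2*(r + 2)*(r + 3)^2*(r + 1)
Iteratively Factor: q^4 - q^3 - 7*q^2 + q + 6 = (q + 2)*(q^3 - 3*q^2 - q + 3) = (q - 3)*(q + 2)*(q^2 - 1) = (q - 3)*(q + 1)*(q + 2)*(q - 1)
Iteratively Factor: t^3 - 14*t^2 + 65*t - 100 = (t - 4)*(t^2 - 10*t + 25) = (t - 5)*(t - 4)*(t - 5)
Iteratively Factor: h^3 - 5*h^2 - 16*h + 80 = (h + 4)*(h^2 - 9*h + 20) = (h - 4)*(h + 4)*(h - 5)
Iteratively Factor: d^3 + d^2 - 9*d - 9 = (d + 3)*(d^2 - 2*d - 3) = (d + 1)*(d + 3)*(d - 3)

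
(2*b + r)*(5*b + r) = 10*b^2 + 7*b*r + r^2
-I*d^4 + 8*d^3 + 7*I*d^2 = d^2*(d + 7*I)*(-I*d + 1)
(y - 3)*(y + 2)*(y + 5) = y^3 + 4*y^2 - 11*y - 30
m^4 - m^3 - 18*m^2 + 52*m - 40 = (m - 2)^3*(m + 5)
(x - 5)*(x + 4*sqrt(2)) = x^2 - 5*x + 4*sqrt(2)*x - 20*sqrt(2)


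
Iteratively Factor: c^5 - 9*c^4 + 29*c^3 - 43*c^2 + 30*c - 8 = (c - 4)*(c^4 - 5*c^3 + 9*c^2 - 7*c + 2) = (c - 4)*(c - 1)*(c^3 - 4*c^2 + 5*c - 2) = (c - 4)*(c - 1)^2*(c^2 - 3*c + 2) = (c - 4)*(c - 1)^3*(c - 2)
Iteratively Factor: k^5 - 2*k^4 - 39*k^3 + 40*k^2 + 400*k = (k + 4)*(k^4 - 6*k^3 - 15*k^2 + 100*k) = (k - 5)*(k + 4)*(k^3 - k^2 - 20*k) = (k - 5)^2*(k + 4)*(k^2 + 4*k) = k*(k - 5)^2*(k + 4)*(k + 4)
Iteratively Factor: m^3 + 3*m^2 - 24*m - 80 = (m + 4)*(m^2 - m - 20) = (m + 4)^2*(m - 5)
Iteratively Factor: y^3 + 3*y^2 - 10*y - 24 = (y + 2)*(y^2 + y - 12) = (y - 3)*(y + 2)*(y + 4)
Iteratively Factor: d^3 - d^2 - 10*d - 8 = (d + 1)*(d^2 - 2*d - 8) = (d + 1)*(d + 2)*(d - 4)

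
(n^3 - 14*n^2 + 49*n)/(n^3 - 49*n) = (n - 7)/(n + 7)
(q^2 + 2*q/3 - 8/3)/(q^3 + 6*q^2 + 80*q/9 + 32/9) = 3*(3*q^2 + 2*q - 8)/(9*q^3 + 54*q^2 + 80*q + 32)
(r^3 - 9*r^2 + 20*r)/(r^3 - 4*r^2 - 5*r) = (r - 4)/(r + 1)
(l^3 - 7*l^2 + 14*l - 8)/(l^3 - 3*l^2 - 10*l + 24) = (l - 1)/(l + 3)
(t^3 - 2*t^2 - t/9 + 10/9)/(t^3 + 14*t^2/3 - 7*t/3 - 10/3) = (t - 5/3)/(t + 5)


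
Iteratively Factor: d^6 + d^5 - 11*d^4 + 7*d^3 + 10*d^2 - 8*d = (d)*(d^5 + d^4 - 11*d^3 + 7*d^2 + 10*d - 8) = d*(d + 1)*(d^4 - 11*d^2 + 18*d - 8) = d*(d - 1)*(d + 1)*(d^3 + d^2 - 10*d + 8) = d*(d - 1)^2*(d + 1)*(d^2 + 2*d - 8) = d*(d - 2)*(d - 1)^2*(d + 1)*(d + 4)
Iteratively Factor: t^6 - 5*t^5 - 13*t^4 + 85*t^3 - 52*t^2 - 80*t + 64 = (t + 1)*(t^5 - 6*t^4 - 7*t^3 + 92*t^2 - 144*t + 64) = (t + 1)*(t + 4)*(t^4 - 10*t^3 + 33*t^2 - 40*t + 16) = (t - 1)*(t + 1)*(t + 4)*(t^3 - 9*t^2 + 24*t - 16) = (t - 1)^2*(t + 1)*(t + 4)*(t^2 - 8*t + 16) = (t - 4)*(t - 1)^2*(t + 1)*(t + 4)*(t - 4)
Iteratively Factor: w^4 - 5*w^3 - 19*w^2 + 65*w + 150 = (w - 5)*(w^3 - 19*w - 30) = (w - 5)*(w + 2)*(w^2 - 2*w - 15) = (w - 5)^2*(w + 2)*(w + 3)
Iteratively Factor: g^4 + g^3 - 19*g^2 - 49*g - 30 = (g - 5)*(g^3 + 6*g^2 + 11*g + 6) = (g - 5)*(g + 3)*(g^2 + 3*g + 2) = (g - 5)*(g + 1)*(g + 3)*(g + 2)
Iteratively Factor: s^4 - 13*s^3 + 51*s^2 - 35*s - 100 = (s - 5)*(s^3 - 8*s^2 + 11*s + 20) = (s - 5)*(s + 1)*(s^2 - 9*s + 20) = (s - 5)^2*(s + 1)*(s - 4)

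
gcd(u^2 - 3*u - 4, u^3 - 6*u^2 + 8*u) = u - 4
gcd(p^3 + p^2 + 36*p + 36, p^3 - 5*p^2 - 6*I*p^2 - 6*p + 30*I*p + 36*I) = p^2 + p*(1 - 6*I) - 6*I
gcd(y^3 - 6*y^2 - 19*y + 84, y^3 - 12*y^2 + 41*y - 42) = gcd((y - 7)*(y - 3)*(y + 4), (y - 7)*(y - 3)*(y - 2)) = y^2 - 10*y + 21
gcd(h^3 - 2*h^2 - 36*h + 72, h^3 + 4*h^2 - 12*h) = h^2 + 4*h - 12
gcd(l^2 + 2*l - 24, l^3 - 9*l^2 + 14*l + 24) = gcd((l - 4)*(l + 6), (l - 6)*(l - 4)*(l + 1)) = l - 4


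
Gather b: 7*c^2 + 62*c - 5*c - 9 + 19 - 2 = 7*c^2 + 57*c + 8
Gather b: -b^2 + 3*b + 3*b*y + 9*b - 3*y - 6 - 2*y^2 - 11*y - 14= -b^2 + b*(3*y + 12) - 2*y^2 - 14*y - 20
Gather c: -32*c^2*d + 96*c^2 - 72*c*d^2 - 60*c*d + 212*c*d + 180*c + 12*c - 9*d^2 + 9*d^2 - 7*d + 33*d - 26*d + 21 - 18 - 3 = c^2*(96 - 32*d) + c*(-72*d^2 + 152*d + 192)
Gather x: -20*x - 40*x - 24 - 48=-60*x - 72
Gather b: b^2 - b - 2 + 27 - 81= b^2 - b - 56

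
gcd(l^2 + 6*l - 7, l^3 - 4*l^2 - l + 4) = l - 1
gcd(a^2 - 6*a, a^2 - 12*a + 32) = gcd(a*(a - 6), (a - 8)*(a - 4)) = 1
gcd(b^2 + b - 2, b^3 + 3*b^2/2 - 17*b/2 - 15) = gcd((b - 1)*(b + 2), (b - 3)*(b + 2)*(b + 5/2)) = b + 2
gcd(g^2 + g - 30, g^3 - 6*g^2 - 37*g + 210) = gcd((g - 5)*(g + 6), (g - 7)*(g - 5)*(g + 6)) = g^2 + g - 30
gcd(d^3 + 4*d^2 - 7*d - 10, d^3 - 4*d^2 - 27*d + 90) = d + 5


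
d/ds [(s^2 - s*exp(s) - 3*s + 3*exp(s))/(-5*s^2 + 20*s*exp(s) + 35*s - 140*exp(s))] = ((s^2 - 4*s*exp(s) - 7*s + 28*exp(s))*(s*exp(s) - 2*s - 2*exp(s) + 3) - (s^2 - s*exp(s) - 3*s + 3*exp(s))*(4*s*exp(s) - 2*s - 24*exp(s) + 7))/(5*(s^2 - 4*s*exp(s) - 7*s + 28*exp(s))^2)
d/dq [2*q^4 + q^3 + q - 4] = 8*q^3 + 3*q^2 + 1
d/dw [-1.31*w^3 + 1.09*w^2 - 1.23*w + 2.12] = -3.93*w^2 + 2.18*w - 1.23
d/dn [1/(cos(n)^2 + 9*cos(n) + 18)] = (2*cos(n) + 9)*sin(n)/(cos(n)^2 + 9*cos(n) + 18)^2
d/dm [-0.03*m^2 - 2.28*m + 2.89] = -0.06*m - 2.28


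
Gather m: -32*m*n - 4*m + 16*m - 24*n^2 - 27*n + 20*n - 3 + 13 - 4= m*(12 - 32*n) - 24*n^2 - 7*n + 6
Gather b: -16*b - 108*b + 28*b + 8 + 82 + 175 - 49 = 216 - 96*b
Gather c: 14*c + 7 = 14*c + 7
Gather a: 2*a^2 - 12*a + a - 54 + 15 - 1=2*a^2 - 11*a - 40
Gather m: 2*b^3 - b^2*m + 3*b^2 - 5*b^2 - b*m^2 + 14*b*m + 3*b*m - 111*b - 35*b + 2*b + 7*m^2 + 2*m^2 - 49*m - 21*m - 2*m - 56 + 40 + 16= 2*b^3 - 2*b^2 - 144*b + m^2*(9 - b) + m*(-b^2 + 17*b - 72)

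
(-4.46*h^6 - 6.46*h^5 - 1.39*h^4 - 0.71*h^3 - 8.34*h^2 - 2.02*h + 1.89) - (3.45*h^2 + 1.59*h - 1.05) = -4.46*h^6 - 6.46*h^5 - 1.39*h^4 - 0.71*h^3 - 11.79*h^2 - 3.61*h + 2.94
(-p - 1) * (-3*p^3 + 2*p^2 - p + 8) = 3*p^4 + p^3 - p^2 - 7*p - 8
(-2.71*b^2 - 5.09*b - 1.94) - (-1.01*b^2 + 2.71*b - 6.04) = -1.7*b^2 - 7.8*b + 4.1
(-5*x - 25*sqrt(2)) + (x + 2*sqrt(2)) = -4*x - 23*sqrt(2)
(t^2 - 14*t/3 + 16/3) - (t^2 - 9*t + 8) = 13*t/3 - 8/3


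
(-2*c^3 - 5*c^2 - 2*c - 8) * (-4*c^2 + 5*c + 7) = 8*c^5 + 10*c^4 - 31*c^3 - 13*c^2 - 54*c - 56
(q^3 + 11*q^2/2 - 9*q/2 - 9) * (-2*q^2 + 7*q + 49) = -2*q^5 - 4*q^4 + 193*q^3/2 + 256*q^2 - 567*q/2 - 441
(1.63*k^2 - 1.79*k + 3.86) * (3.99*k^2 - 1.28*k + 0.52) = 6.5037*k^4 - 9.2285*k^3 + 18.5402*k^2 - 5.8716*k + 2.0072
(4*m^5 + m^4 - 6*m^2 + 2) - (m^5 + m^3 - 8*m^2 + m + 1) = 3*m^5 + m^4 - m^3 + 2*m^2 - m + 1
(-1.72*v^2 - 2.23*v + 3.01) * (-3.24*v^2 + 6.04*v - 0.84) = 5.5728*v^4 - 3.1636*v^3 - 21.7768*v^2 + 20.0536*v - 2.5284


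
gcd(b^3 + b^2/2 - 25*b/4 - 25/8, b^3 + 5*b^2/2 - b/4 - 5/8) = b^2 + 3*b + 5/4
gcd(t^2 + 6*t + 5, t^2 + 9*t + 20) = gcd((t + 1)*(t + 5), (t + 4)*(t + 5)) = t + 5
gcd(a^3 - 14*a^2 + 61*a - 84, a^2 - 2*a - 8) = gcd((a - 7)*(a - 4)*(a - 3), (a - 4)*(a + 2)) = a - 4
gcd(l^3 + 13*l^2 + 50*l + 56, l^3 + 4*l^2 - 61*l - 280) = l + 7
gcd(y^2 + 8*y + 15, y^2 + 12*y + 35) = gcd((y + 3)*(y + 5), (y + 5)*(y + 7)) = y + 5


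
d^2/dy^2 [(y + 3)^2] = 2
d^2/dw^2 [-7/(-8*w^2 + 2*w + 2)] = 7*(16*w^2 - 4*w - (8*w - 1)^2 - 4)/(-4*w^2 + w + 1)^3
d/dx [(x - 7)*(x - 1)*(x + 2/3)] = 3*x^2 - 44*x/3 + 5/3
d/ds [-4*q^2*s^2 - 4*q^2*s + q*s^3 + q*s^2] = q*(-8*q*s - 4*q + 3*s^2 + 2*s)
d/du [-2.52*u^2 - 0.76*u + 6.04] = -5.04*u - 0.76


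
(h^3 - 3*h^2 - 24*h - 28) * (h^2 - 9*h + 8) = h^5 - 12*h^4 + 11*h^3 + 164*h^2 + 60*h - 224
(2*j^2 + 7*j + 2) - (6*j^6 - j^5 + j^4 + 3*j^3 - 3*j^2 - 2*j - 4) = -6*j^6 + j^5 - j^4 - 3*j^3 + 5*j^2 + 9*j + 6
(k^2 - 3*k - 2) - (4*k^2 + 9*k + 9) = -3*k^2 - 12*k - 11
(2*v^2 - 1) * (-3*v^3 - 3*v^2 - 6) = -6*v^5 - 6*v^4 + 3*v^3 - 9*v^2 + 6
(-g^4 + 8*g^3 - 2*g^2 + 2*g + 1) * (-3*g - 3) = 3*g^5 - 21*g^4 - 18*g^3 - 9*g - 3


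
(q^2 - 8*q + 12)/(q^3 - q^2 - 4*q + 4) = (q - 6)/(q^2 + q - 2)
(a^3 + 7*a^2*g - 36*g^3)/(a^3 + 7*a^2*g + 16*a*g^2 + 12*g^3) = (a^2 + 4*a*g - 12*g^2)/(a^2 + 4*a*g + 4*g^2)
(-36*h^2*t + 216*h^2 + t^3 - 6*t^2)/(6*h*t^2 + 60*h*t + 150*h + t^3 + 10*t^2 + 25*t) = (-6*h*t + 36*h + t^2 - 6*t)/(t^2 + 10*t + 25)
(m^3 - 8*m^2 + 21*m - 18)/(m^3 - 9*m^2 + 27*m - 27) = (m - 2)/(m - 3)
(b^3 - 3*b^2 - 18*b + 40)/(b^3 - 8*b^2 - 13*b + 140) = (b - 2)/(b - 7)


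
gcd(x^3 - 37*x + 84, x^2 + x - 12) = x - 3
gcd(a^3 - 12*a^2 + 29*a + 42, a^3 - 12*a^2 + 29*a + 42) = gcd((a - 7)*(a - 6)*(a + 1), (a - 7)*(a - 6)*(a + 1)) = a^3 - 12*a^2 + 29*a + 42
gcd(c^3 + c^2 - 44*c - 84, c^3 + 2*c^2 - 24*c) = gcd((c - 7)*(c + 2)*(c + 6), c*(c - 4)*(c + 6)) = c + 6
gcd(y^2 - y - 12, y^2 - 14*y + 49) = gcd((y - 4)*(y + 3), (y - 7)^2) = 1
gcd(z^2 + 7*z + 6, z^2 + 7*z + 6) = z^2 + 7*z + 6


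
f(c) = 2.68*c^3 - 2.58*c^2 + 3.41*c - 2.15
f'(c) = 8.04*c^2 - 5.16*c + 3.41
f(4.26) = 172.74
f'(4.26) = 127.34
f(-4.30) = -277.60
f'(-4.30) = 174.26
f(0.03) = -2.05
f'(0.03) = 3.26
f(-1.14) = -13.36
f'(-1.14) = 19.74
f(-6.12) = -733.96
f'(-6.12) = 336.12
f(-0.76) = -7.41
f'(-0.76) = 11.98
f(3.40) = 84.95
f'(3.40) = 78.81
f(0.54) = -0.64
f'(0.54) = 2.97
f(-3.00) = -107.96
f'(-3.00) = 91.25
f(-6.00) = -694.37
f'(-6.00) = 323.81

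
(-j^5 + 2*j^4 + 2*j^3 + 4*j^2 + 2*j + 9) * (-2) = 2*j^5 - 4*j^4 - 4*j^3 - 8*j^2 - 4*j - 18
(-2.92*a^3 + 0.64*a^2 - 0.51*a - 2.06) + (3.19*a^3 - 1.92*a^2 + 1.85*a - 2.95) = 0.27*a^3 - 1.28*a^2 + 1.34*a - 5.01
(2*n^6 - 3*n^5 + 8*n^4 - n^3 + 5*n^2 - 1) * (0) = 0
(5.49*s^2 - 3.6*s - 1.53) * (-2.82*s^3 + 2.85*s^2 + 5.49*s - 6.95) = -15.4818*s^5 + 25.7985*s^4 + 24.1947*s^3 - 62.28*s^2 + 16.6203*s + 10.6335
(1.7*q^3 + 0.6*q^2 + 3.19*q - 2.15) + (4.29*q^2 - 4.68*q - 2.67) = 1.7*q^3 + 4.89*q^2 - 1.49*q - 4.82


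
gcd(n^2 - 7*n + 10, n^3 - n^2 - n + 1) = 1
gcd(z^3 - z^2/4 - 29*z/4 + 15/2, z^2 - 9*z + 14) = z - 2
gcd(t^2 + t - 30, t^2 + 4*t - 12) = t + 6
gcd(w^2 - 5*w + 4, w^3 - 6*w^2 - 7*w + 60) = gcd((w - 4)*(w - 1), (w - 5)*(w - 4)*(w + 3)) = w - 4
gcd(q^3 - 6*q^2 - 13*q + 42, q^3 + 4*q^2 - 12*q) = q - 2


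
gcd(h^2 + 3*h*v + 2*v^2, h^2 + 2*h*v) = h + 2*v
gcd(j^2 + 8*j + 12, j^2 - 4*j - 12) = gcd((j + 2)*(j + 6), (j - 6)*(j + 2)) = j + 2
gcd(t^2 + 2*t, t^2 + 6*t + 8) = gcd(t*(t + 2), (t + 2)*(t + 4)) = t + 2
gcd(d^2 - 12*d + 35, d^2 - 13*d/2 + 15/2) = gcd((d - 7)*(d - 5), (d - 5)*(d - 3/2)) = d - 5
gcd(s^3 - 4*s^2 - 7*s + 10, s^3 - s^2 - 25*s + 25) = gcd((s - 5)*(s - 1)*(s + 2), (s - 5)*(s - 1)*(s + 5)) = s^2 - 6*s + 5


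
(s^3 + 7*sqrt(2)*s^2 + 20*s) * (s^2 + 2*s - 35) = s^5 + 2*s^4 + 7*sqrt(2)*s^4 - 15*s^3 + 14*sqrt(2)*s^3 - 245*sqrt(2)*s^2 + 40*s^2 - 700*s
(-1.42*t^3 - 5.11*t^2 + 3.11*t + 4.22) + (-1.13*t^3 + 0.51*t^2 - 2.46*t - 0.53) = -2.55*t^3 - 4.6*t^2 + 0.65*t + 3.69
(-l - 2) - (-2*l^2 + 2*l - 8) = 2*l^2 - 3*l + 6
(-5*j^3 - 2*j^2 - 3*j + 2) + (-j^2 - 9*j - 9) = -5*j^3 - 3*j^2 - 12*j - 7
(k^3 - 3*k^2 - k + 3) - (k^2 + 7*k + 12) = k^3 - 4*k^2 - 8*k - 9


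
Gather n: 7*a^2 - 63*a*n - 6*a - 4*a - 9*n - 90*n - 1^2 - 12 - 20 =7*a^2 - 10*a + n*(-63*a - 99) - 33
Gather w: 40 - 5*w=40 - 5*w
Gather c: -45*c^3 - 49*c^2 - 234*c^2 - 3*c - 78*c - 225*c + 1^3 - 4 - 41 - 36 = -45*c^3 - 283*c^2 - 306*c - 80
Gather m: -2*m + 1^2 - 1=-2*m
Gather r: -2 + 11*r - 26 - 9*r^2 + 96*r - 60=-9*r^2 + 107*r - 88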